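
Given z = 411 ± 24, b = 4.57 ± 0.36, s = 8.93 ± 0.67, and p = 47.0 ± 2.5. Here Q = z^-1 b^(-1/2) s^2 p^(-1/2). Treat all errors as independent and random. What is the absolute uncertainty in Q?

Each factor contributes (exponent × relative error)² to (δQ/Q)²:
  (-1·δz/z)² = (-1×0.0584)² = 0.00341;  (−½·δb/b)² = (-0.5×0.0788)² = 0.00155;  (2·δs/s)² = (2×0.0750)² = 0.0225;  (−½·δp/p)² = (-0.5×0.0532)² = 0.000707
δQ/Q = √(0.0282) = 0.168
Q = 0.0132, so δQ = 0.168 × 0.0132 = 0.00222.

0.00222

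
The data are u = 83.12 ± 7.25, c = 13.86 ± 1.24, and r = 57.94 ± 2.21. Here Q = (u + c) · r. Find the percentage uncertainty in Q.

8.49%

Let w = u + c = 96.98. δw = √(δu² + δc²) = √(52.6 + 1.54) = 7.36, so δw/w = 0.0758.
Q is then a monomial in w, r:
δQ/Q = √((δw/w)² + (1·δr/r)²) = √(0.00575 + 0.00145) = 0.0849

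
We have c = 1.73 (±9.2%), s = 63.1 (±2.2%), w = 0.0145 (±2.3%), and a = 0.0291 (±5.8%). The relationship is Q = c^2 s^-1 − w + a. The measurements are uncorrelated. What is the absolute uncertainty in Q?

0.00896

Let p = c^2·s^-1 = 0.0474. δp/p = √((2·δc/c)² + (-1·δs/s)²) = √(0.0339 + 0.000484) = 0.185, so δp = 0.00879.
Q = p − w + a: δQ = √(δp² + δw² + δa²) = √(7.73e-05 + 1.11e-07 + 2.85e-06) = 0.00896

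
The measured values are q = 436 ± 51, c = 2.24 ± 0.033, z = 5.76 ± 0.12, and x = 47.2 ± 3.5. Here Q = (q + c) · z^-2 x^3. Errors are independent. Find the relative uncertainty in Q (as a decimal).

Let u = q + c = 438. δu = √(δq² + δc²) = √(2600 + 0.00109) = 51.0, so δu/u = 0.116.
Q is then a monomial in u, z, x:
δQ/Q = √((δu/u)² + (-2·δz/z)² + (3·δx/x)²) = √(0.0135 + 0.00174 + 0.0495) = 0.254

0.254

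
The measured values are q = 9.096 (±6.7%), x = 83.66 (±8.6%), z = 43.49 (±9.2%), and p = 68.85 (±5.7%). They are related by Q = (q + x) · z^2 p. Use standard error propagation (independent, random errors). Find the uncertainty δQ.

Let u = q + x = 92.76. δu = √(δq² + δx²) = √(0.371 + 51.8) = 7.22, so δu/u = 0.0778.
Q is then a monomial in u, z, p:
δQ/Q = √((δu/u)² + (2·δz/z)² + (1·δp/p)²) = √(0.00606 + 0.0339 + 0.00325) = 0.208
Q = 1.208e+07, so δQ = 0.208 × 1.208e+07 = 2.51e+06.

2.51e+06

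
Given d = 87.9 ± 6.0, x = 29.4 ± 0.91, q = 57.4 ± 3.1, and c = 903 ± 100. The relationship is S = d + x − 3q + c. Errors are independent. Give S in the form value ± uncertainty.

848 ± 101

Sums and differences: (δS)² = Σ (cᵢ δxᵢ)².
  (δd)² = 36.0;  (δx)² = 0.828;  (3·δq)² = 86.5;  (δc)² = 10000
δS = √(10100) = 101
S = 848.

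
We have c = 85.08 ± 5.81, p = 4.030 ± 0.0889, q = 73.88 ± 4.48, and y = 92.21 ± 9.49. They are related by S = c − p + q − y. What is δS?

Each term contributes (cᵢ δxᵢ)² to (δS)²:
  (δc)² = 33.8;  (δp)² = 0.00790;  (δq)² = 20.1;  (δy)² = 90.1
δS = √(144) = 12.0

12.0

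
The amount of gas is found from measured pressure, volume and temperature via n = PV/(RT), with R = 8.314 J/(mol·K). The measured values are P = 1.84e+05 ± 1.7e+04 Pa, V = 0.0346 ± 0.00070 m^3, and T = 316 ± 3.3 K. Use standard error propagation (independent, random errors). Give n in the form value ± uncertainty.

Relative error in a monomial: (δn/n)² = Σ (nᵢ · δxᵢ/xᵢ)².
  (1·δP/P)² = (1×0.0924)² = 0.00854;  (1·δV/V)² = (1×0.0202)² = 0.000409;  (-1·δT/T)² = (-1×0.0104)² = 0.000109
δn/n = √(0.00905) = 0.0952
n = 2.42 mol, so δn = 0.0952 × 2.42 = 0.231 mol.

2.42 ± 0.231 mol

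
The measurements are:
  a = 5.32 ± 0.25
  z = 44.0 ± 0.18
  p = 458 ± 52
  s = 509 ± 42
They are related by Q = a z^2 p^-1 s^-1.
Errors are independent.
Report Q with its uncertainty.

0.0442 ± 0.00655

Relative error in a monomial: (δQ/Q)² = Σ (nᵢ · δxᵢ/xᵢ)².
  (1·δa/a)² = (1×0.0470)² = 0.00221;  (2·δz/z)² = (2×0.00409)² = 6.69e-05;  (-1·δp/p)² = (-1×0.114)² = 0.0129;  (-1·δs/s)² = (-1×0.0825)² = 0.00681
δQ/Q = √(0.0220) = 0.148
Q = 0.0442, so δQ = 0.148 × 0.0442 = 0.00655.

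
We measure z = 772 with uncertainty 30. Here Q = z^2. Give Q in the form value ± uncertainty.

For a monomial Q ∝ z^2, fractional errors add in quadrature:
  (2·δz/z)² = (2×0.0389)² = 0.00604
δQ/Q = √(0.00604) = 0.0777
Q = 5.96e+05, so δQ = 0.0777 × 5.96e+05 = 46300.

(5.96 ± 0.463) × 10^5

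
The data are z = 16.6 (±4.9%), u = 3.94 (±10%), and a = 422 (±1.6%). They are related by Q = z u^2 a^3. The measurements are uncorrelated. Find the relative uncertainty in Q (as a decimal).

For a monomial Q ∝ z, u^2, a^3, fractional errors add in quadrature:
  (1·δz/z)² = (1×0.0490)² = 0.00240;  (2·δu/u)² = (2×0.100)² = 0.0400;  (3·δa/a)² = (3×0.0160)² = 0.00230
δQ/Q = √(0.0447) = 0.211

0.211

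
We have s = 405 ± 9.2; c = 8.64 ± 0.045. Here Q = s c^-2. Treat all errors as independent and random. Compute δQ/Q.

For a monomial Q ∝ s, c^-2, fractional errors add in quadrature:
  (1·δs/s)² = (1×0.0227)² = 0.000516;  (-2·δc/c)² = (-2×0.00521)² = 0.000109
δQ/Q = √(0.000625) = 0.0250

0.0250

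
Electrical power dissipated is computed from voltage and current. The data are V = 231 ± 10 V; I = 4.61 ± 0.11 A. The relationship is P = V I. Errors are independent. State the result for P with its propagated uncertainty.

1060 ± 52.6 W

Each factor contributes (exponent × relative error)² to (δP/P)²:
  (1·δV/V)² = (1×0.0433)² = 0.00187;  (1·δI/I)² = (1×0.0239)² = 0.000569
δP/P = √(0.00244) = 0.0494
P = 1060 W, so δP = 0.0494 × 1060 = 52.6 W.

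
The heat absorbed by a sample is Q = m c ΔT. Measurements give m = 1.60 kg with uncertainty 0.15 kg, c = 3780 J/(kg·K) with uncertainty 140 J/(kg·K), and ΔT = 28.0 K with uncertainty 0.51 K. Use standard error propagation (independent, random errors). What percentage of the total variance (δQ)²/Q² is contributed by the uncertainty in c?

13.1%

(δQ/Q)² = (1·δm/m)² + (1·δc/c)² + (1·δΔT/ΔT)²
  m term: (1×0.0937)² = 0.00879
  c term: (1×0.0370)² = 0.00137
  ΔT term: (1×0.0182)² = 0.000332
Total = 0.0105. Share from c = 0.00137/0.0105 = 0.131.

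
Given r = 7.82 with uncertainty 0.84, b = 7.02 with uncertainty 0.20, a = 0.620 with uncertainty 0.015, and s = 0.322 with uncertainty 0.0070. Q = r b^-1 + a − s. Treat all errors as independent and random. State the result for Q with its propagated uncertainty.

Let p = r·b^-1 = 1.11. δp/p = √((1·δr/r)² + (-1·δb/b)²) = √(0.0115 + 0.000812) = 0.111, so δp = 0.124.
Q = p + a − s: δQ = √(δp² + δa² + δs²) = √(0.0153 + 0.000225 + 4.9e-05) = 0.125
Q = 1.41.

1.41 ± 0.125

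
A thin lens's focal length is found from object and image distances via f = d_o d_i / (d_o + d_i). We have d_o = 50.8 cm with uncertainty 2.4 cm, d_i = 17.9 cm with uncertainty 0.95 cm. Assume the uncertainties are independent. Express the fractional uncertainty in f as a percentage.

∂f/∂d_o = (d_i/(d_o+d_i))² = 0.0679;  ∂f/∂d_i = (d_o/(d_o+d_i))² = 0.547
δf = √((∂f/∂d_o · δd_o)² + (∂f/∂d_i · δd_i)²) = √(0.0265 + 0.270) = 0.544 cm
f = 13.2 cm, so δf/f = 0.544/13.2 = 0.0411.

4.11%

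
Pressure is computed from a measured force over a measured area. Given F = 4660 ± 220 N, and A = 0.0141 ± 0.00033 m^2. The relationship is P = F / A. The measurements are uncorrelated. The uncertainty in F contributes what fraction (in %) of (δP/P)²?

80.3%

(δP/P)² = (1·δF/F)² + (-1·δA/A)²
  F term: (1×0.0472)² = 0.00223
  A term: (-1×0.0234)² = 0.000548
Total = 0.00278. Share from F = 0.00223/0.00278 = 0.803.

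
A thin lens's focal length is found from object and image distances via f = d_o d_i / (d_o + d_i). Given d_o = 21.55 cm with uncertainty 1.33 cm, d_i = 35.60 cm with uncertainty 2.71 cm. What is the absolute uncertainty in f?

∂f/∂d_o = (d_i/(d_o+d_i))² = 0.388;  ∂f/∂d_i = (d_o/(d_o+d_i))² = 0.142
δf = √((∂f/∂d_o · δd_o)² + (∂f/∂d_i · δd_i)²) = √(0.266 + 0.148) = 0.644 cm

0.644 cm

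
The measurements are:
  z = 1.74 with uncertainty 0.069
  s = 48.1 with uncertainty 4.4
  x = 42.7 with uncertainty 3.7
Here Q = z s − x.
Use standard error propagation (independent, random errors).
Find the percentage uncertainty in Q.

22.3%

Let p = z·s = 83.7. δp/p = √((1·δz/z)² + (1·δs/s)²) = √(0.00157 + 0.00837) = 0.0997, so δp = 8.34.
Q = p − x: δQ = √(δp² + δx²) = √(69.6 + 13.7) = 9.13
Q = 41.0, so δQ/Q = 9.13/41.0 = 0.223.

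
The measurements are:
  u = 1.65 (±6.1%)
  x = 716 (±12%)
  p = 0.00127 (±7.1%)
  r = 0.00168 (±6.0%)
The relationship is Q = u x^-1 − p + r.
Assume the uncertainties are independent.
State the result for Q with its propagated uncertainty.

0.00271 ± 0.000338

Let w = u·x^-1 = 0.00230. δw/w = √((1·δu/u)² + (-1·δx/x)²) = √(0.00372 + 0.0144) = 0.135, so δw = 0.000310.
Q = w − p + r: δQ = √(δw² + δp² + δr²) = √(9.62e-08 + 8.13e-09 + 1.02e-08) = 0.000338
Q = 0.00271.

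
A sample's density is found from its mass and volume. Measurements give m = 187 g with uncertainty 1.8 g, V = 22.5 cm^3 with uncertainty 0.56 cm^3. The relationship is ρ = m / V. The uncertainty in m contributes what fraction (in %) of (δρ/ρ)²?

(δρ/ρ)² = (1·δm/m)² + (-1·δV/V)²
  m term: (1×0.00963)² = 9.27e-05
  V term: (-1×0.0249)² = 0.000619
Total = 0.000712. Share from m = 9.27e-05/0.000712 = 0.130.

13.0%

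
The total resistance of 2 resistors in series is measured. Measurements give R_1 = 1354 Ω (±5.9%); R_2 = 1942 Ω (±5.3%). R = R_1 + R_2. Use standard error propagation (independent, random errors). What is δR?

Sums and differences: (δR)² = Σ (cᵢ δxᵢ)².
  (δR_1)² = 6380;  (δR_2)² = 10600
δR = √(17000) = 130 Ω

130 Ω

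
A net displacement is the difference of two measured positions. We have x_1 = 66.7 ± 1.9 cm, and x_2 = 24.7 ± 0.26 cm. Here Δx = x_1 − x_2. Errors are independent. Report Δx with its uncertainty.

Absolute uncertainties add in quadrature for a linear combination:
  (δx_1)² = 3.61;  (δx_2)² = 0.0676
δΔx = √(3.68) = 1.92 cm
Δx = 42.0 cm.

42.0 ± 1.92 cm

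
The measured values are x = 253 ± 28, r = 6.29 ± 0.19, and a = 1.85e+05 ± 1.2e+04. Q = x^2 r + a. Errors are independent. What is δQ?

90700

Let p = x^2·r = 4.03e+05. δp/p = √((2·δx/x)² + (1·δr/r)²) = √(0.0490 + 0.000912) = 0.223, so δp = 89900.
Q = p + a: δQ = √(δp² + δa²) = √(8.09e+09 + 1.44e+08) = 90700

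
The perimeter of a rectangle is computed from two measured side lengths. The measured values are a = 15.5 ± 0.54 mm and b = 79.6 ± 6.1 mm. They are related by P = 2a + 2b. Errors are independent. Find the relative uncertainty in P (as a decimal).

0.0644

P is a linear combination, so absolute uncertainties add in quadrature:
  (2·δa)² = 1.17;  (2·δb)² = 149
δP = √(150) = 12.2 mm
P = 190 mm, so δP/P = 12.2/190 = 0.0644.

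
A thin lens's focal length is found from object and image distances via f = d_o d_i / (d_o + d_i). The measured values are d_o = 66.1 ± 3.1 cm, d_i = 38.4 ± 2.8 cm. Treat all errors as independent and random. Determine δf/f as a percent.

4.92%

∂f/∂d_o = (d_i/(d_o+d_i))² = 0.135;  ∂f/∂d_i = (d_o/(d_o+d_i))² = 0.400
δf = √((∂f/∂d_o · δd_o)² + (∂f/∂d_i · δd_i)²) = √(0.175 + 1.26) = 1.20 cm
f = 24.3 cm, so δf/f = 1.20/24.3 = 0.0492.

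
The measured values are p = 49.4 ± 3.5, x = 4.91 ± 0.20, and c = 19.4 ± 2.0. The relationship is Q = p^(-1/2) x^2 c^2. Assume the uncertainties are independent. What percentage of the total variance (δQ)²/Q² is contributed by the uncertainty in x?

13.2%

(δQ/Q)² = (−½·δp/p)² + (2·δx/x)² + (2·δc/c)²
  p term: (-0.5×0.0709)² = 0.00125
  x term: (2×0.0407)² = 0.00664
  c term: (2×0.103)² = 0.0425
Total = 0.0504. Share from x = 0.00664/0.0504 = 0.132.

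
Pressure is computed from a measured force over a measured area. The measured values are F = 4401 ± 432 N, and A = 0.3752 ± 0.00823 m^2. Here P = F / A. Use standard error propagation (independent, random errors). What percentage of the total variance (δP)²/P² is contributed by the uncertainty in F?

(δP/P)² = (1·δF/F)² + (-1·δA/A)²
  F term: (1×0.0982)² = 0.00964
  A term: (-1×0.0219)² = 0.000481
Total = 0.0101. Share from F = 0.00964/0.0101 = 0.952.

95.2%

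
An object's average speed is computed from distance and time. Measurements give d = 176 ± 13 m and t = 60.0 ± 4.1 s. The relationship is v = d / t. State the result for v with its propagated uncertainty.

Products/powers → add relative errors in quadrature, weighted by exponent:
  (1·δd/d)² = (1×0.0739)² = 0.00546;  (-1·δt/t)² = (-1×0.0683)² = 0.00467
δv/v = √(0.0101) = 0.101
v = 2.93 m/s, so δv = 0.101 × 2.93 = 0.295 m/s.

2.93 ± 0.295 m/s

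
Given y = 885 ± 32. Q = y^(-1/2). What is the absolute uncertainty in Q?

0.000608

Q ∝ y^(-1/2), so δQ/Q = |−½| · δy/y = 0.5 × 0.0362 = 0.0181.
Q = 0.0336, so δQ = 0.0181 × 0.0336 = 0.000608.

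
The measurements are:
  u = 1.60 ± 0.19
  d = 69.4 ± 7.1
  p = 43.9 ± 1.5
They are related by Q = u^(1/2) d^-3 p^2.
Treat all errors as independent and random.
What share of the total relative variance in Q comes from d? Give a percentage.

92.0%

(δQ/Q)² = (½·δu/u)² + (-3·δd/d)² + (2·δp/p)²
  u term: (0.5×0.119)² = 0.00353
  d term: (-3×0.102)² = 0.0942
  p term: (2×0.0342)² = 0.00467
Total = 0.102. Share from d = 0.0942/0.102 = 0.920.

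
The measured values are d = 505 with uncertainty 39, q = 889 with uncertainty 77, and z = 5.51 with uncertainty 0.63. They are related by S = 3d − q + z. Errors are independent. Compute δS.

140

Sums and differences: (δS)² = Σ (cᵢ δxᵢ)².
  (3·δd)² = 13700;  (δq)² = 5930;  (δz)² = 0.397
δS = √(19600) = 140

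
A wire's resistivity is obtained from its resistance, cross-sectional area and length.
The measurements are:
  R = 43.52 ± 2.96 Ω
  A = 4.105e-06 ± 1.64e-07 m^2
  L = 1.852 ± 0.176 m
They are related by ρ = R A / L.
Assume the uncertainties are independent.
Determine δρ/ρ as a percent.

12.4%

ρ is a product of powers, so relative uncertainties combine in quadrature:
  (1·δR/R)² = (1×0.0680)² = 0.00463;  (1·δA/A)² = (1×0.0400)² = 0.00160;  (-1·δL/L)² = (-1×0.0950)² = 0.00903
δρ/ρ = √(0.0153) = 0.124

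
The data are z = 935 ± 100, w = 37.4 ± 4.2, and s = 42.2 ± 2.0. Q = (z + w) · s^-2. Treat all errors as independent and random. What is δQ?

0.0764

Let u = z + w = 972. δu = √(δz² + δw²) = √(10000 + 17.6) = 100, so δu/u = 0.103.
Q is then a monomial in u, s:
δQ/Q = √((δu/u)² + (-2·δs/s)²) = √(0.0106 + 0.00898) = 0.140
Q = 0.546, so δQ = 0.140 × 0.546 = 0.0764.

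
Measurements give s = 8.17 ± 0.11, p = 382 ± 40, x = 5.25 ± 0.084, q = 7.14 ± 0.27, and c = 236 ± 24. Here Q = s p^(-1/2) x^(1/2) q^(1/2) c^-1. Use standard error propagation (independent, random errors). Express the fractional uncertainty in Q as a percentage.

Products/powers → add relative errors in quadrature, weighted by exponent:
  (1·δs/s)² = (1×0.0135)² = 0.000181;  (−½·δp/p)² = (-0.5×0.105)² = 0.00274;  (½·δx/x)² = (0.5×0.0160)² = 6.4e-05;  (½·δq/q)² = (0.5×0.0378)² = 0.000357;  (-1·δc/c)² = (-1×0.102)² = 0.0103
δQ/Q = √(0.0137) = 0.117

11.7%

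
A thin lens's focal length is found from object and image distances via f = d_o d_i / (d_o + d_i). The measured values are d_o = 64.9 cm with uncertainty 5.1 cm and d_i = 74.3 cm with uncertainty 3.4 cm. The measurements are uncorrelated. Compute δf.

1.63 cm

∂f/∂d_o = (d_i/(d_o+d_i))² = 0.285;  ∂f/∂d_i = (d_o/(d_o+d_i))² = 0.217
δf = √((∂f/∂d_o · δd_o)² + (∂f/∂d_i · δd_i)²) = √(2.11 + 0.546) = 1.63 cm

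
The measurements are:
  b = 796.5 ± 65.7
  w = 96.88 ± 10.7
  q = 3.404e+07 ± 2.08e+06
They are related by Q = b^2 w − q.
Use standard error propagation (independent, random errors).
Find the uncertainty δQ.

1.24e+07

Let p = b^2·w = 6.146e+07. δp/p = √((2·δb/b)² + (1·δw/w)²) = √(0.0272 + 0.0122) = 0.199, so δp = 1.22e+07.
Q = p − q: δQ = √(δp² + δq²) = √(1.49e+14 + 4.33e+12) = 1.24e+07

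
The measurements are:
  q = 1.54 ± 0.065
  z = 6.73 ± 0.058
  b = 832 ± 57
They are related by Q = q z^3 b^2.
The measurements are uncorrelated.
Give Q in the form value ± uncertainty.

(3.25 ± 0.473) × 10^8

For a monomial Q ∝ q, z^3, b^2, fractional errors add in quadrature:
  (1·δq/q)² = (1×0.0422)² = 0.00178;  (3·δz/z)² = (3×0.00862)² = 0.000668;  (2·δb/b)² = (2×0.0685)² = 0.0188
δQ/Q = √(0.0212) = 0.146
Q = 3.25e+08, so δQ = 0.146 × 3.25e+08 = 4.73e+07.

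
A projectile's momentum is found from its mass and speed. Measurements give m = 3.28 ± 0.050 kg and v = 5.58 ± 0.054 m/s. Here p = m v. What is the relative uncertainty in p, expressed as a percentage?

Each factor contributes (exponent × relative error)² to (δp/p)²:
  (1·δm/m)² = (1×0.0152)² = 0.000232;  (1·δv/v)² = (1×0.00968)² = 9.37e-05
δp/p = √(0.000326) = 0.0181

1.81%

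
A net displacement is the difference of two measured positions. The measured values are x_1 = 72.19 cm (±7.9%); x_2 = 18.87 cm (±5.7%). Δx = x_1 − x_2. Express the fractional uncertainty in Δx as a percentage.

10.9%

Absolute uncertainties add in quadrature for a linear combination:
  (δx_1)² = 32.5;  (δx_2)² = 1.16
δΔx = √(33.7) = 5.80 cm
Δx = 53.32 cm, so δΔx/Δx = 5.80/53.32 = 0.109.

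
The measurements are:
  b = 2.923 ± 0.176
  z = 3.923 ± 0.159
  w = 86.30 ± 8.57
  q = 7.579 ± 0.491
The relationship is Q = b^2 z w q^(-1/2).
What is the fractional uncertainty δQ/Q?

0.164

Products/powers → add relative errors in quadrature, weighted by exponent:
  (2·δb/b)² = (2×0.0602)² = 0.0145;  (1·δz/z)² = (1×0.0405)² = 0.00164;  (1·δw/w)² = (1×0.0993)² = 0.00986;  (−½·δq/q)² = (-0.5×0.0648)² = 0.00105
δQ/Q = √(0.0271) = 0.164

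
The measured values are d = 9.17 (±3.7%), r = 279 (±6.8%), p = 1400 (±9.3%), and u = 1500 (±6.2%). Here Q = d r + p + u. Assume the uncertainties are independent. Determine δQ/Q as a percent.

4.66%

Let w = d·r = 2560. δw/w = √((1·δd/d)² + (1·δr/r)²) = √(0.00137 + 0.00462) = 0.0774, so δw = 198.
Q = w + p + u: δQ = √(δw² + δp² + δu²) = √(39200 + 17000 + 8650) = 255
Q = 5460, so δQ/Q = 255/5460 = 0.0466.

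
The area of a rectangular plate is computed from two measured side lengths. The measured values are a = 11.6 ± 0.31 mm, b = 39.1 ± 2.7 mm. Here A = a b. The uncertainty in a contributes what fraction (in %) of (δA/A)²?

(δA/A)² = (1·δa/a)² + (1·δb/b)²
  a term: (1×0.0267)² = 0.000714
  b term: (1×0.0691)² = 0.00477
Total = 0.00548. Share from a = 0.000714/0.00548 = 0.130.

13.0%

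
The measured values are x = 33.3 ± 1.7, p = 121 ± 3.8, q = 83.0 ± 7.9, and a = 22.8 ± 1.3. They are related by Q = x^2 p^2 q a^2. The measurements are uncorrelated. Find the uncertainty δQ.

Products/powers → add relative errors in quadrature, weighted by exponent:
  (2·δx/x)² = (2×0.0511)² = 0.0104;  (2·δp/p)² = (2×0.0314)² = 0.00395;  (1·δq/q)² = (1×0.0952)² = 0.00906;  (2·δa/a)² = (2×0.0570)² = 0.0130
δQ/Q = √(0.0364) = 0.191
Q = 7e+11, so δQ = 0.191 × 7e+11 = 1.34e+11.

1.34e+11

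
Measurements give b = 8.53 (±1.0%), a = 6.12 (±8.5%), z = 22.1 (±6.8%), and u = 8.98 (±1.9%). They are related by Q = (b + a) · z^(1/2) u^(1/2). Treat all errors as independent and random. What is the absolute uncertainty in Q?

Let w = b + a = 14.6. δw = √(δb² + δa²) = √(0.00728 + 0.271) = 0.527, so δw/w = 0.0360.
Q is then a monomial in w, z, u:
δQ/Q = √((δw/w)² + (½·δz/z)² + (½·δu/u)²) = √(0.00129 + 0.00116 + 9.02e-05) = 0.0504
Q = 206, so δQ = 0.0504 × 206 = 10.4.

10.4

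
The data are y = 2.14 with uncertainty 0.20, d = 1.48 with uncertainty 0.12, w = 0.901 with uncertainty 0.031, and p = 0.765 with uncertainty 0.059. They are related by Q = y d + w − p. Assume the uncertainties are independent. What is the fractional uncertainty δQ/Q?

0.120

Let h = y·d = 3.17. δh/h = √((1·δy/y)² + (1·δd/d)²) = √(0.00873 + 0.00657) = 0.124, so δh = 0.392.
Q = h + w − p: δQ = √(δh² + δw² + δp²) = √(0.154 + 0.000961 + 0.00348) = 0.397
Q = 3.30, so δQ/Q = 0.397/3.30 = 0.120.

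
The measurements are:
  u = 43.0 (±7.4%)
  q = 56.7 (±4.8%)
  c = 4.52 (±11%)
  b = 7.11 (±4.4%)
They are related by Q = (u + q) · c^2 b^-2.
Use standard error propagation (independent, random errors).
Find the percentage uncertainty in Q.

24.1%

Let w = u + q = 99.7. δw = √(δu² + δq²) = √(10.1 + 7.41) = 4.19, so δw/w = 0.0420.
Q is then a monomial in w, c, b:
δQ/Q = √((δw/w)² + (2·δc/c)² + (-2·δb/b)²) = √(0.00176 + 0.0484 + 0.00774) = 0.241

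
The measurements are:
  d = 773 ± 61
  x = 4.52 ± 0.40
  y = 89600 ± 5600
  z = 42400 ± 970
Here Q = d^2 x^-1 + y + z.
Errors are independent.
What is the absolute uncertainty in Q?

Let p = d^2·x^-1 = 1.32e+05. δp/p = √((2·δd/d)² + (-1·δx/x)²) = √(0.0249 + 0.00783) = 0.181, so δp = 23900.
Q = p + y + z: δQ = √(δp² + δy² + δz²) = √(5.72e+08 + 3.14e+07 + 9.41e+05) = 24600

24600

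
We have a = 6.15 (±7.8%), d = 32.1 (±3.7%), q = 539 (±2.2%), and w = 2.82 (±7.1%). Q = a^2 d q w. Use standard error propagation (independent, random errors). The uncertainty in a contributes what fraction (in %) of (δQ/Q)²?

77.9%

(δQ/Q)² = (2·δa/a)² + (1·δd/d)² + (1·δq/q)² + (1·δw/w)²
  a term: (2×0.0780)² = 0.0243
  d term: (1×0.0370)² = 0.00137
  q term: (1×0.0220)² = 0.000484
  w term: (1×0.0710)² = 0.00504
Total = 0.0312. Share from a = 0.0243/0.0312 = 0.779.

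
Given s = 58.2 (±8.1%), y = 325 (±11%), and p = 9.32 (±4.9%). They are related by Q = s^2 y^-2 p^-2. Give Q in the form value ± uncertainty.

Since Q is a product/quotient, work with relative uncertainties:
  (2·δs/s)² = (2×0.0810)² = 0.0262;  (-2·δy/y)² = (-2×0.110)² = 0.0484;  (-2·δp/p)² = (-2×0.0490)² = 0.00960
δQ/Q = √(0.0842) = 0.290
Q = 0.000369, so δQ = 0.290 × 0.000369 = 0.000107.

0.000369 ± 0.000107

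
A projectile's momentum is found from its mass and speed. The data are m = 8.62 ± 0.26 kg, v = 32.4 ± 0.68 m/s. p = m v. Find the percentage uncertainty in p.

3.67%

Since p is a product/quotient, work with relative uncertainties:
  (1·δm/m)² = (1×0.0302)² = 0.000910;  (1·δv/v)² = (1×0.0210)² = 0.000440
δp/p = √(0.00135) = 0.0367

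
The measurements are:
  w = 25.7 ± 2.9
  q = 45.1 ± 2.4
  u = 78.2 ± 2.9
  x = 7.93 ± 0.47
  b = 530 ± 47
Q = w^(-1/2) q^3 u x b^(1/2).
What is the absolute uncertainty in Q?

4.87e+07

Since Q is a product/quotient, work with relative uncertainties:
  (−½·δw/w)² = (-0.5×0.113)² = 0.00318;  (3·δq/q)² = (3×0.0532)² = 0.0255;  (1·δu/u)² = (1×0.0371)² = 0.00138;  (1·δx/x)² = (1×0.0593)² = 0.00351;  (½·δb/b)² = (0.5×0.0887)² = 0.00197
δQ/Q = √(0.0355) = 0.188
Q = 2.58e+08, so δQ = 0.188 × 2.58e+08 = 4.87e+07.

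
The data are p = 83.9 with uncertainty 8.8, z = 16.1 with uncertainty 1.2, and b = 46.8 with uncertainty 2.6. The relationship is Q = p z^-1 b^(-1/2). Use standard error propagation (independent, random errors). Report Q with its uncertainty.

Relative error in a monomial: (δQ/Q)² = Σ (nᵢ · δxᵢ/xᵢ)².
  (1·δp/p)² = (1×0.105)² = 0.0110;  (-1·δz/z)² = (-1×0.0745)² = 0.00556;  (−½·δb/b)² = (-0.5×0.0556)² = 0.000772
δQ/Q = √(0.0173) = 0.132
Q = 0.762, so δQ = 0.132 × 0.762 = 0.100.

0.762 ± 0.100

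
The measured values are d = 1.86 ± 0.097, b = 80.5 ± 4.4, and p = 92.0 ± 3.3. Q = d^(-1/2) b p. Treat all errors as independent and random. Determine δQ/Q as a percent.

7.04%

Q is a product of powers, so relative uncertainties combine in quadrature:
  (−½·δd/d)² = (-0.5×0.0522)² = 0.000680;  (1·δb/b)² = (1×0.0547)² = 0.00299;  (1·δp/p)² = (1×0.0359)² = 0.00129
δQ/Q = √(0.00495) = 0.0704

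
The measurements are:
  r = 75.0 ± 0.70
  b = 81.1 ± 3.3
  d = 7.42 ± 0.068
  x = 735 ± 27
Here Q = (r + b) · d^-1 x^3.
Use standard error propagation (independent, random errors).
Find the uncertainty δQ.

9.41e+08

Let u = r + b = 156. δu = √(δr² + δb²) = √(0.490 + 10.9) = 3.37, so δu/u = 0.0216.
Q is then a monomial in u, d, x:
δQ/Q = √((δu/u)² + (-1·δd/d)² + (3·δx/x)²) = √(0.000467 + 8.4e-05 + 0.0121) = 0.113
Q = 8.35e+09, so δQ = 0.113 × 8.35e+09 = 9.41e+08.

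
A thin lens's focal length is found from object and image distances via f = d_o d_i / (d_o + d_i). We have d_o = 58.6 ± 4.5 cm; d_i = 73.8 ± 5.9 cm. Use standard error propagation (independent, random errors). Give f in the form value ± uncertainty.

32.7 ± 1.81 cm

∂f/∂d_o = (d_i/(d_o+d_i))² = 0.311;  ∂f/∂d_i = (d_o/(d_o+d_i))² = 0.196
δf = √((∂f/∂d_o · δd_o)² + (∂f/∂d_i · δd_i)²) = √(1.95 + 1.34) = 1.81 cm
f = 32.7 cm.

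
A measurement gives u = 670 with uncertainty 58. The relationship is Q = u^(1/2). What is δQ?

1.12

For a monomial Q ∝ u^(1/2), fractional errors add in quadrature:
  (½·δu/u)² = (0.5×0.0866)² = 0.00187
δQ/Q = √(0.00187) = 0.0433
Q = 25.9, so δQ = 0.0433 × 25.9 = 1.12.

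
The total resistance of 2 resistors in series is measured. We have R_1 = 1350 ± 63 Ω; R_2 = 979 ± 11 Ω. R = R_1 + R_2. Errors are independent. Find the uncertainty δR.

64.0 Ω

Sums and differences: (δR)² = Σ (cᵢ δxᵢ)².
  (δR_1)² = 3970;  (δR_2)² = 121
δR = √(4090) = 64.0 Ω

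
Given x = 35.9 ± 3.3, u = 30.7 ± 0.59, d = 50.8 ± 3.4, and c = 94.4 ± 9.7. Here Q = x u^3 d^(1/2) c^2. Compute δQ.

Each factor contributes (exponent × relative error)² to (δQ/Q)²:
  (1·δx/x)² = (1×0.0919)² = 0.00845;  (3·δu/u)² = (3×0.0192)² = 0.00332;  (½·δd/d)² = (0.5×0.0669)² = 0.00112;  (2·δc/c)² = (2×0.103)² = 0.0422
δQ/Q = √(0.0551) = 0.235
Q = 6.6e+10, so δQ = 0.235 × 6.6e+10 = 1.55e+10.

1.55e+10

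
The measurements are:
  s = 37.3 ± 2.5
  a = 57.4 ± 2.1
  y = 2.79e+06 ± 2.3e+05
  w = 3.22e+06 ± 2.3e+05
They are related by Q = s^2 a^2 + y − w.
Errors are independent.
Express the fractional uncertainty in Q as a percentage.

Let p = s^2·a^2 = 4.58e+06. δp/p = √((2·δs/s)² + (2·δa/a)²) = √(0.0180 + 0.00535) = 0.153, so δp = 7e+05.
Q = p + y − w: δQ = √(δp² + δy² + δw²) = √(4.9e+11 + 5.29e+10 + 5.29e+10) = 7.72e+05
Q = 4.15e+06, so δQ/Q = 7.72e+05/4.15e+06 = 0.186.

18.6%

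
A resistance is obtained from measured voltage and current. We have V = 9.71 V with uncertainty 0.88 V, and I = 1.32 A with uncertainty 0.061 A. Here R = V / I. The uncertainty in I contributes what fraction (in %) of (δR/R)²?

20.6%

(δR/R)² = (1·δV/V)² + (-1·δI/I)²
  V term: (1×0.0906)² = 0.00821
  I term: (-1×0.0462)² = 0.00214
Total = 0.0103. Share from I = 0.00214/0.0103 = 0.206.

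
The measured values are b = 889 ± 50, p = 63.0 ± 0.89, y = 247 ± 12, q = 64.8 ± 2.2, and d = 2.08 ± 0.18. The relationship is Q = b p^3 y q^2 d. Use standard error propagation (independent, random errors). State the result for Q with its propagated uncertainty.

(4.80 ± 0.668) × 10^14

Q is a product of powers, so relative uncertainties combine in quadrature:
  (1·δb/b)² = (1×0.0562)² = 0.00316;  (3·δp/p)² = (3×0.0141)² = 0.00180;  (1·δy/y)² = (1×0.0486)² = 0.00236;  (2·δq/q)² = (2×0.0340)² = 0.00461;  (1·δd/d)² = (1×0.0865)² = 0.00749
δQ/Q = √(0.0194) = 0.139
Q = 4.8e+14, so δQ = 0.139 × 4.8e+14 = 6.68e+13.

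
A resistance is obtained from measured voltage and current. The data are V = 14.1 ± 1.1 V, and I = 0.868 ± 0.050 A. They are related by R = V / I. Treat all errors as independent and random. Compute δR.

1.58 Ω

Since R is a product/quotient, work with relative uncertainties:
  (1·δV/V)² = (1×0.0780)² = 0.00609;  (-1·δI/I)² = (-1×0.0576)² = 0.00332
δR/R = √(0.00940) = 0.0970
R = 16.2 Ω, so δR = 0.0970 × 16.2 = 1.58 Ω.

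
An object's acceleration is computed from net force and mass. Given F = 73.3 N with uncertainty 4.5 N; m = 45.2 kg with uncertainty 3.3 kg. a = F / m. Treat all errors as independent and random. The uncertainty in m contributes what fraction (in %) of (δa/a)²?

(δa/a)² = (1·δF/F)² + (-1·δm/m)²
  F term: (1×0.0614)² = 0.00377
  m term: (-1×0.0730)² = 0.00533
Total = 0.00910. Share from m = 0.00533/0.00910 = 0.586.

58.6%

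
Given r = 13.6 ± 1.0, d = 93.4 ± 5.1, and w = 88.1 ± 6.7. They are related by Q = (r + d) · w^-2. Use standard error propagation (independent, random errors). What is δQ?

Let u = r + d = 107. δu = √(δr² + δd²) = √(1.00 + 26.0) = 5.20, so δu/u = 0.0486.
Q is then a monomial in u, w:
δQ/Q = √((δu/u)² + (-2·δw/w)²) = √(0.00236 + 0.0231) = 0.160
Q = 0.0138, so δQ = 0.160 × 0.0138 = 0.00220.

0.00220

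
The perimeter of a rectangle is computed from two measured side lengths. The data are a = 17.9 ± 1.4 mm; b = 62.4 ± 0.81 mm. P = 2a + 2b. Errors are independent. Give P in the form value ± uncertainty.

Absolute uncertainties add in quadrature for a linear combination:
  (2·δa)² = 7.84;  (2·δb)² = 2.62
δP = √(10.5) = 3.23 mm
P = 161 mm.

161 ± 3.23 mm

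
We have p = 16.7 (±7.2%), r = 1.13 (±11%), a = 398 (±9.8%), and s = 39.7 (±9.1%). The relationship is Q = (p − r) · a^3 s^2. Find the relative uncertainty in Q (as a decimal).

0.354

Let u = p − r = 15.6. δu = √(δp² + δr²) = √(1.45 + 0.0155) = 1.21, so δu/u = 0.0776.
Q is then a monomial in u, a, s:
δQ/Q = √((δu/u)² + (3·δa/a)² + (2·δs/s)²) = √(0.00603 + 0.0864 + 0.0331) = 0.354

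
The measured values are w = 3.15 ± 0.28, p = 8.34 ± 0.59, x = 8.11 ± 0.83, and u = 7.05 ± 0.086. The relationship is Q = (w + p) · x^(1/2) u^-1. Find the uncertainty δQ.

0.359

Let h = w + p = 11.5. δh = √(δw² + δp²) = √(0.0784 + 0.348) = 0.653, so δh/h = 0.0568.
Q is then a monomial in h, x, u:
δQ/Q = √((δh/h)² + (½·δx/x)² + (-1·δu/u)²) = √(0.00323 + 0.00262 + 0.000149) = 0.0774
Q = 4.64, so δQ = 0.0774 × 4.64 = 0.359.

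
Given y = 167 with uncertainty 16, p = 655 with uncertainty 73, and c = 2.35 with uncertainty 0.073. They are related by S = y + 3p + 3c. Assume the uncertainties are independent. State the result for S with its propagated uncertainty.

Sums and differences: (δS)² = Σ (cᵢ δxᵢ)².
  (δy)² = 256;  (3·δp)² = 48000;  (3·δc)² = 0.0480
δS = √(48200) = 220
S = 2140.

2140 ± 220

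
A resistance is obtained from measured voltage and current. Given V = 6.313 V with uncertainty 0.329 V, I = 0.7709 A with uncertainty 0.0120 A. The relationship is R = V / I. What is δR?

0.445 Ω

For a monomial R ∝ V, I^-1, fractional errors add in quadrature:
  (1·δV/V)² = (1×0.0521)² = 0.00272;  (-1·δI/I)² = (-1×0.0156)² = 0.000242
δR/R = √(0.00296) = 0.0544
R = 8.189 Ω, so δR = 0.0544 × 8.189 = 0.445 Ω.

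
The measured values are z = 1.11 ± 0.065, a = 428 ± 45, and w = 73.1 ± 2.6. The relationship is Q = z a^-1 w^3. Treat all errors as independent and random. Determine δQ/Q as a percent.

16.1%

Q is a product of powers, so relative uncertainties combine in quadrature:
  (1·δz/z)² = (1×0.0586)² = 0.00343;  (-1·δa/a)² = (-1×0.105)² = 0.0111;  (3·δw/w)² = (3×0.0356)² = 0.0114
δQ/Q = √(0.0259) = 0.161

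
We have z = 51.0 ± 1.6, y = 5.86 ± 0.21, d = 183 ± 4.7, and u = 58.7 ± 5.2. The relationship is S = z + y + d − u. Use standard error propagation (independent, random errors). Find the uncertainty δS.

7.19

S is a linear combination, so absolute uncertainties add in quadrature:
  (δz)² = 2.56;  (δy)² = 0.0441;  (δd)² = 22.1;  (δu)² = 27.0
δS = √(51.7) = 7.19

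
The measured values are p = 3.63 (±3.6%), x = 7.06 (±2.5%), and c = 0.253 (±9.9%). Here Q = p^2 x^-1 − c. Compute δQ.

0.144

Let w = p^2·x^-1 = 1.87. δw/w = √((2·δp/p)² + (-1·δx/x)²) = √(0.00518 + 0.000625) = 0.0762, so δw = 0.142.
Q = w − c: δQ = √(δw² + δc²) = √(0.0202 + 0.000627) = 0.144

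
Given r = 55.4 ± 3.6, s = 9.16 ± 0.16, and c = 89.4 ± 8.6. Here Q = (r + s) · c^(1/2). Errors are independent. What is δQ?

45.0

Let u = r + s = 64.6. δu = √(δr² + δs²) = √(13.0 + 0.0256) = 3.60, so δu/u = 0.0558.
Q is then a monomial in u, c:
δQ/Q = √((δu/u)² + (½·δc/c)²) = √(0.00312 + 0.00231) = 0.0737
Q = 610, so δQ = 0.0737 × 610 = 45.0.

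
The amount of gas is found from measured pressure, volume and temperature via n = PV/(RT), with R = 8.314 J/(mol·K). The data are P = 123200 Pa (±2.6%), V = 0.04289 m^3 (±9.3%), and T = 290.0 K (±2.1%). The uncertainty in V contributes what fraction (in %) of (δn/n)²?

(δn/n)² = (1·δP/P)² + (1·δV/V)² + (-1·δT/T)²
  P term: (1×0.0260)² = 0.000676
  V term: (1×0.0930)² = 0.00865
  T term: (-1×0.0210)² = 0.000441
Total = 0.00977. Share from V = 0.00865/0.00977 = 0.886.

88.6%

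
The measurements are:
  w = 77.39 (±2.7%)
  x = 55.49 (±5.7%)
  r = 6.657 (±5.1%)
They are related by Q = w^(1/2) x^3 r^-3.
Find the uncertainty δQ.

For a monomial Q ∝ w^(1/2), x^3, r^-3, fractional errors add in quadrature:
  (½·δw/w)² = (0.5×0.0270)² = 0.000182;  (3·δx/x)² = (3×0.0570)² = 0.0292;  (-3·δr/r)² = (-3×0.0510)² = 0.0234
δQ/Q = √(0.0528) = 0.230
Q = 5095, so δQ = 0.230 × 5095 = 1170.

1170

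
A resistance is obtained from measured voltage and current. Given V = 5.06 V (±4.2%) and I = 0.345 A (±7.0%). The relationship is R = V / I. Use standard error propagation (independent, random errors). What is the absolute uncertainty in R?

1.20 Ω

Products/powers → add relative errors in quadrature, weighted by exponent:
  (1·δV/V)² = (1×0.0420)² = 0.00176;  (-1·δI/I)² = (-1×0.0700)² = 0.00490
δR/R = √(0.00666) = 0.0816
R = 14.7 Ω, so δR = 0.0816 × 14.7 = 1.20 Ω.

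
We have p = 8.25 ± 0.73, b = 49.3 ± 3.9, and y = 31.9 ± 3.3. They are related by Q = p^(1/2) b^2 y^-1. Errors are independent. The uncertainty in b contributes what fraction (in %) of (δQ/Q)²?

66.4%

(δQ/Q)² = (½·δp/p)² + (2·δb/b)² + (-1·δy/y)²
  p term: (0.5×0.0885)² = 0.00196
  b term: (2×0.0791)² = 0.0250
  y term: (-1×0.103)² = 0.0107
Total = 0.0377. Share from b = 0.0250/0.0377 = 0.664.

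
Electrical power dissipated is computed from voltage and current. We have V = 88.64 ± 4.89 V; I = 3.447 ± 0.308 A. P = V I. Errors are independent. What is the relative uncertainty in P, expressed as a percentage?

Relative error in a monomial: (δP/P)² = Σ (nᵢ · δxᵢ/xᵢ)².
  (1·δV/V)² = (1×0.0552)² = 0.00304;  (1·δI/I)² = (1×0.0894)² = 0.00798
δP/P = √(0.0110) = 0.105

10.5%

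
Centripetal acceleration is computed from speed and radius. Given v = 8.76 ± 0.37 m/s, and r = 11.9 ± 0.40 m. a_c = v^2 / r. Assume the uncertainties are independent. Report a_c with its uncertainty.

6.45 ± 0.586 m/s^2

Each factor contributes (exponent × relative error)² to (δa_c/a_c)²:
  (2·δv/v)² = (2×0.0422)² = 0.00714;  (-1·δr/r)² = (-1×0.0336)² = 0.00113
δa_c/a_c = √(0.00827) = 0.0909
a_c = 6.45 m/s^2, so δa_c = 0.0909 × 6.45 = 0.586 m/s^2.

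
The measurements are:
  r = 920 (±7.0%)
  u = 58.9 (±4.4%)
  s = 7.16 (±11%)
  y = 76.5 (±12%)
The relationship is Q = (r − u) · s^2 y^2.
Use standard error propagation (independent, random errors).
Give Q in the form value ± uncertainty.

(2.58 ± 0.863) × 10^8

Let w = r − u = 861. δw = √(δr² + δu²) = √(4150 + 6.72) = 64.5, so δw/w = 0.0748.
Q is then a monomial in w, s, y:
δQ/Q = √((δw/w)² + (2·δs/s)² + (2·δy/y)²) = √(0.00560 + 0.0484 + 0.0576) = 0.334
Q = 2.58e+08, so δQ = 0.334 × 2.58e+08 = 8.63e+07.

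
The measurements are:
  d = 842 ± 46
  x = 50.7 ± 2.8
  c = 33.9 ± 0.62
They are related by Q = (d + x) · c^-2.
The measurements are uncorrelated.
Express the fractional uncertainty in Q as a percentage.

Let u = d + x = 893. δu = √(δd² + δx²) = √(2120 + 7.84) = 46.1, so δu/u = 0.0516.
Q is then a monomial in u, c:
δQ/Q = √((δu/u)² + (-2·δc/c)²) = √(0.00267 + 0.00134) = 0.0633

6.33%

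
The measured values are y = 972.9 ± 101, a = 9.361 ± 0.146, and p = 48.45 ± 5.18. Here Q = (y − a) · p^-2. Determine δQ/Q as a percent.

Let u = y − a = 963.5. δu = √(δy² + δa²) = √(10200 + 0.0213) = 101, so δu/u = 0.105.
Q is then a monomial in u, p:
δQ/Q = √((δu/u)² + (-2·δp/p)²) = √(0.0110 + 0.0457) = 0.238

23.8%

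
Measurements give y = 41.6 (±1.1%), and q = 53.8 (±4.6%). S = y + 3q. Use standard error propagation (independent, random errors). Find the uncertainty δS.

7.44

For a sum/difference, combine absolute errors in quadrature:
  (δy)² = 0.209;  (3·δq)² = 55.1
δS = √(55.3) = 7.44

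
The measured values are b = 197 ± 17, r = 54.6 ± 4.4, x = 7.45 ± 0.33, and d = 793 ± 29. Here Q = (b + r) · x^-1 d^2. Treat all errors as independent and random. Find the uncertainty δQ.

2.34e+06

Let u = b + r = 252. δu = √(δb² + δr²) = √(289 + 19.4) = 17.6, so δu/u = 0.0698.
Q is then a monomial in u, x, d:
δQ/Q = √((δu/u)² + (-1·δx/x)² + (2·δd/d)²) = √(0.00487 + 0.00196 + 0.00535) = 0.110
Q = 2.12e+07, so δQ = 0.110 × 2.12e+07 = 2.34e+06.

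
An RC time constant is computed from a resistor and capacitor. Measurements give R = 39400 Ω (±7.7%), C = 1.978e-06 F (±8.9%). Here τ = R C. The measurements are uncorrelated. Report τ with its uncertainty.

Since τ is a product/quotient, work with relative uncertainties:
  (1·δR/R)² = (1×0.0770)² = 0.00593;  (1·δC/C)² = (1×0.0890)² = 0.00792
δτ/τ = √(0.0139) = 0.118
τ = 0.07793 s, so δτ = 0.118 × 0.07793 = 0.00917 s.

0.07793 ± 0.00917 s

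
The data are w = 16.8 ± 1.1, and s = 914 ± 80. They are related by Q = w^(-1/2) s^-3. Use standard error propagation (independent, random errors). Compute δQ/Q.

0.265

Q is a product of powers, so relative uncertainties combine in quadrature:
  (−½·δw/w)² = (-0.5×0.0655)² = 0.00107;  (-3·δs/s)² = (-3×0.0875)² = 0.0689
δQ/Q = √(0.0700) = 0.265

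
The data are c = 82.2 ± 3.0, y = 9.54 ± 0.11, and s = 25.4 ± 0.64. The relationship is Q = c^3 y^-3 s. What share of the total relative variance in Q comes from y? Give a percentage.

(δQ/Q)² = (3·δc/c)² + (-3·δy/y)² + (1·δs/s)²
  c term: (3×0.0365)² = 0.0120
  y term: (-3×0.0115)² = 0.00120
  s term: (1×0.0252)² = 0.000635
Total = 0.0138. Share from y = 0.00120/0.0138 = 0.0866.

8.66%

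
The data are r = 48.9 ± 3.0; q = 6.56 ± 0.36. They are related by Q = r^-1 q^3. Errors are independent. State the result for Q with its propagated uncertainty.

5.77 ± 1.01

Each factor contributes (exponent × relative error)² to (δQ/Q)²:
  (-1·δr/r)² = (-1×0.0613)² = 0.00376;  (3·δq/q)² = (3×0.0549)² = 0.0271
δQ/Q = √(0.0309) = 0.176
Q = 5.77, so δQ = 0.176 × 5.77 = 1.01.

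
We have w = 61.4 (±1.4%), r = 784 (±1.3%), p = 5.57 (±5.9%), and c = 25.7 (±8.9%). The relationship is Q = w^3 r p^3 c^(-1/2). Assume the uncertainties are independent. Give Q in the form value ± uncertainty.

Since Q is a product/quotient, work with relative uncertainties:
  (3·δw/w)² = (3×0.0140)² = 0.00176;  (1·δr/r)² = (1×0.0130)² = 0.000169;  (3·δp/p)² = (3×0.0590)² = 0.0313;  (−½·δc/c)² = (-0.5×0.0890)² = 0.00198
δQ/Q = √(0.0352) = 0.188
Q = 6.19e+09, so δQ = 0.188 × 6.19e+09 = 1.16e+09.

(6.19 ± 1.16) × 10^9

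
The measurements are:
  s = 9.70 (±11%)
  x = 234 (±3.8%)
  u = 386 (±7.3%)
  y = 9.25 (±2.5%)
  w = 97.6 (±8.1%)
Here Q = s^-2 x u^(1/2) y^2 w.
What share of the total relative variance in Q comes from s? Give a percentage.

(δQ/Q)² = (-2·δs/s)² + (1·δx/x)² + (½·δu/u)² + (2·δy/y)² + (1·δw/w)²
  s term: (-2×0.110)² = 0.0484
  x term: (1×0.0380)² = 0.00144
  u term: (0.5×0.0730)² = 0.00133
  y term: (2×0.0250)² = 0.00250
  w term: (1×0.0810)² = 0.00656
Total = 0.0602. Share from s = 0.0484/0.0602 = 0.803.

80.3%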